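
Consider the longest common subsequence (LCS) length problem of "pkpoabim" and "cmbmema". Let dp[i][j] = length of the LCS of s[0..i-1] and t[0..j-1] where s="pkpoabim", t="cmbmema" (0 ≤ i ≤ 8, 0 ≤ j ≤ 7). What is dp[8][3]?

   ''  c  m  b  m  e  m  a
''  0  0  0  0  0  0  0  0
 p  0  0  0  0  0  0  0  0
 k  0  0  0  0  0  0  0  0
 p  0  0  0  0  0  0  0  0
 o  0  0  0  0  0  0  0  0
 a  0  0  0  0  0  0  0  1
 b  0  0  0  1  1  1  1  1
 i  0  0  0  1  1  1  1  1
 m  0  0  1  1  2  2  2  2

1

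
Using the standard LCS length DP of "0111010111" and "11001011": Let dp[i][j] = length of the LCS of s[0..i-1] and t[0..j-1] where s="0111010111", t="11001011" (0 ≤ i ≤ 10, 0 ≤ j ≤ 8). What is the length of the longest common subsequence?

7

   ''  1  1  0  0  1  0  1  1
''  0  0  0  0  0  0  0  0  0
 0  0  0  0  1  1  1  1  1  1
 1  0  1  1  1  1  2  2  2  2
 1  0  1  2  2  2  2  2  3  3
 1  0  1  2  2  2  3  3  3  4
 0  0  1  2  3  3  3  4  4  4
 1  0  1  2  3  3  4  4  5  5
 0  0  1  2  3  4  4  5  5  5
 1  0  1  2  3  4  5  5  6  6
 1  0  1  2  3  4  5  5  6  7
 1  0  1  2  3  4  5  5  6  7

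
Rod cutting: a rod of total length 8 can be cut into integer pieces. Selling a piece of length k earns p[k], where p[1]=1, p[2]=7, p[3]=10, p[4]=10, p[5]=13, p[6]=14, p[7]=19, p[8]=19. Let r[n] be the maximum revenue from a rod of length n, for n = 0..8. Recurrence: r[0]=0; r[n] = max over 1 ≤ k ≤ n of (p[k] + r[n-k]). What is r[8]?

   n    0    1    2    3    4    5    6    7    8
r[n]    0    1    7   10   14   17   21   24   28

28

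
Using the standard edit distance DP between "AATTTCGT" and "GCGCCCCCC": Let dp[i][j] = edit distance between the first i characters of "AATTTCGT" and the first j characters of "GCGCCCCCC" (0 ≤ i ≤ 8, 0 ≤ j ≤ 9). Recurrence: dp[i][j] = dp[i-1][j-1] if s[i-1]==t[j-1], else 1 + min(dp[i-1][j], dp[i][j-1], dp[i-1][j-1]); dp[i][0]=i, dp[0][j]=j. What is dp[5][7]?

   ''  G  C  G  C  C  C  C  C  C
''  0  1  2  3  4  5  6  7  8  9
 A  1  1  2  3  4  5  6  7  8  9
 A  2  2  2  3  4  5  6  7  8  9
 T  3  3  3  3  4  5  6  7  8  9
 T  4  4  4  4  4  5  6  7  8  9
 T  5  5  5  5  5  5  6  7  8  9
 C  6  6  5  6  5  5  5  6  7  8
 G  7  6  6  5  6  6  6  6  7  8
 T  8  7  7  6  6  7  7  7  7  8

7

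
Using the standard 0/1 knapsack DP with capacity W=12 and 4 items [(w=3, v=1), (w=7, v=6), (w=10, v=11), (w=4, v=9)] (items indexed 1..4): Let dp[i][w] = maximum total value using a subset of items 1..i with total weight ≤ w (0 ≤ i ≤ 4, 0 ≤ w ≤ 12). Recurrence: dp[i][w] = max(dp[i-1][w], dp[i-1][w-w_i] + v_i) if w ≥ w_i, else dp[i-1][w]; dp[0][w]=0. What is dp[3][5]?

1

i\w   0   1   2   3   4   5   6   7   8   9  10  11  12
  0   0   0   0   0   0   0   0   0   0   0   0   0   0
  1   0   0   0   1   1   1   1   1   1   1   1   1   1
  2   0   0   0   1   1   1   1   6   6   6   7   7   7
  3   0   0   0   1   1   1   1   6   6   6  11  11  11
  4   0   0   0   1   9   9   9  10  10  10  11  15  15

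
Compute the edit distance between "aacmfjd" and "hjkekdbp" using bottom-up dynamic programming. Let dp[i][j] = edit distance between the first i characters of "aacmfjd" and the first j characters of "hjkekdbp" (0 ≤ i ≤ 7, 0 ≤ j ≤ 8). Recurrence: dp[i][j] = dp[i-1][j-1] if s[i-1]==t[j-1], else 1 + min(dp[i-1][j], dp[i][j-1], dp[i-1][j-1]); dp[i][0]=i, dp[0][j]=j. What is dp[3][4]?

4

   ''  h  j  k  e  k  d  b  p
''  0  1  2  3  4  5  6  7  8
 a  1  1  2  3  4  5  6  7  8
 a  2  2  2  3  4  5  6  7  8
 c  3  3  3  3  4  5  6  7  8
 m  4  4  4  4  4  5  6  7  8
 f  5  5  5  5  5  5  6  7  8
 j  6  6  5  6  6  6  6  7  8
 d  7  7  6  6  7  7  6  7  8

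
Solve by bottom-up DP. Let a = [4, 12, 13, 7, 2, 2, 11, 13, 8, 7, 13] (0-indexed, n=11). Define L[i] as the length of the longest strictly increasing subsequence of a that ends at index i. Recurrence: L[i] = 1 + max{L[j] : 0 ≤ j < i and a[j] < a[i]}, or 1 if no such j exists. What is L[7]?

   i    0    1    2    3    4    5    6    7    8    9   10
a[i]    4   12   13    7    2    2   11   13    8    7   13
L[i]    1    2    3    2    1    1    3    4    3    2    4

4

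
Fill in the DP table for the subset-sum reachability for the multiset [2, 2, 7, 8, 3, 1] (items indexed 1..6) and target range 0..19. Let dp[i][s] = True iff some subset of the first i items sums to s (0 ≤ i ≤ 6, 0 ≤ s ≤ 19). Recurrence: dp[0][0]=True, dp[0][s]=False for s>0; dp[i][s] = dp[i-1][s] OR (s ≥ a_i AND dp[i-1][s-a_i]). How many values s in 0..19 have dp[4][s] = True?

12

i\s   0   1   2   3   4   5   6   7   8   9  10  11  12  13  14  15  16  17  18  19
  0   T   F   F   F   F   F   F   F   F   F   F   F   F   F   F   F   F   F   F   F
  1   T   F   T   F   F   F   F   F   F   F   F   F   F   F   F   F   F   F   F   F
  2   T   F   T   F   T   F   F   F   F   F   F   F   F   F   F   F   F   F   F   F
  3   T   F   T   F   T   F   F   T   F   T   F   T   F   F   F   F   F   F   F   F
  4   T   F   T   F   T   F   F   T   T   T   T   T   T   F   F   T   F   T   F   T
  5   T   F   T   T   T   T   F   T   T   T   T   T   T   T   T   T   F   T   T   T
  6   T   T   T   T   T   T   T   T   T   T   T   T   T   T   T   T   T   T   T   T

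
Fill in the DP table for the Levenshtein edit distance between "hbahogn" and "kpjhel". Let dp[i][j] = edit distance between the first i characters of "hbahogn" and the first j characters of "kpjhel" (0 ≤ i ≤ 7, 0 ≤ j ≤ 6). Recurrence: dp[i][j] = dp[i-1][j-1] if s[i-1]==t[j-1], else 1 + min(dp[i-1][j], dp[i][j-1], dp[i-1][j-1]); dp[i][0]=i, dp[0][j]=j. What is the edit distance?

6

   ''  k  p  j  h  e  l
''  0  1  2  3  4  5  6
 h  1  1  2  3  3  4  5
 b  2  2  2  3  4  4  5
 a  3  3  3  3  4  5  5
 h  4  4  4  4  3  4  5
 o  5  5  5  5  4  4  5
 g  6  6  6  6  5  5  5
 n  7  7  7  7  6  6  6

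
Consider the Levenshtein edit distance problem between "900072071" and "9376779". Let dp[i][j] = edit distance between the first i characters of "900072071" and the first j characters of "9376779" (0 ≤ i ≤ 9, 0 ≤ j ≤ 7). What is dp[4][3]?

3

   ''  9  3  7  6  7  7  9
''  0  1  2  3  4  5  6  7
 9  1  0  1  2  3  4  5  6
 0  2  1  1  2  3  4  5  6
 0  3  2  2  2  3  4  5  6
 0  4  3  3  3  3  4  5  6
 7  5  4  4  3  4  3  4  5
 2  6  5  5  4  4  4  4  5
 0  7  6  6  5  5  5  5  5
 7  8  7  7  6  6  5  5  6
 1  9  8  8  7  7  6  6  6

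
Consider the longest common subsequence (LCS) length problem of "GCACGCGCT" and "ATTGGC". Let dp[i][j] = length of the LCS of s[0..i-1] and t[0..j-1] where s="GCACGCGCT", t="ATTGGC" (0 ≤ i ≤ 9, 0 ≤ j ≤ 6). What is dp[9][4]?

   ''  A  T  T  G  G  C
''  0  0  0  0  0  0  0
 G  0  0  0  0  1  1  1
 C  0  0  0  0  1  1  2
 A  0  1  1  1  1  1  2
 C  0  1  1  1  1  1  2
 G  0  1  1  1  2  2  2
 C  0  1  1  1  2  2  3
 G  0  1  1  1  2  3  3
 C  0  1  1  1  2  3  4
 T  0  1  2  2  2  3  4

2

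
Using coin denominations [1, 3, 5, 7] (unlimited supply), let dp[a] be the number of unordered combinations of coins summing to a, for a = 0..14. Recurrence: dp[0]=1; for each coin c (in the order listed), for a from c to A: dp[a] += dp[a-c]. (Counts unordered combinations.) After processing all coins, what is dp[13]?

14

after  coin     0     1     2     3     4     5     6     7     8     9    10    11    12    13    14
          1     1     1     1     1     1     1     1     1     1     1     1     1     1     1     1
          3     1     1     1     2     2     2     3     3     3     4     4     4     5     5     5
          5     1     1     1     2     2     3     4     4     5     6     7     8     9    10    11
          7     1     1     1     2     2     3     4     5     6     7     9    10    12    14    16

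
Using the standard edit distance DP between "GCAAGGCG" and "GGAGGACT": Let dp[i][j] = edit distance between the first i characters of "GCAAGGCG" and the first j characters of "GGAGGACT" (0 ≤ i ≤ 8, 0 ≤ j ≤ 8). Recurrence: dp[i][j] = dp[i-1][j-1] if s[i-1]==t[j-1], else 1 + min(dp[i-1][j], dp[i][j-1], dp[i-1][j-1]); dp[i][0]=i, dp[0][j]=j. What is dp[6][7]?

   ''  G  G  A  G  G  A  C  T
''  0  1  2  3  4  5  6  7  8
 G  1  0  1  2  3  4  5  6  7
 C  2  1  1  2  3  4  5  5  6
 A  3  2  2  1  2  3  4  5  6
 A  4  3  3  2  2  3  3  4  5
 G  5  4  3  3  2  2  3  4  5
 G  6  5  4  4  3  2  3  4  5
 C  7  6  5  5  4  3  3  3  4
 G  8  7  6  6  5  4  4  4  4

4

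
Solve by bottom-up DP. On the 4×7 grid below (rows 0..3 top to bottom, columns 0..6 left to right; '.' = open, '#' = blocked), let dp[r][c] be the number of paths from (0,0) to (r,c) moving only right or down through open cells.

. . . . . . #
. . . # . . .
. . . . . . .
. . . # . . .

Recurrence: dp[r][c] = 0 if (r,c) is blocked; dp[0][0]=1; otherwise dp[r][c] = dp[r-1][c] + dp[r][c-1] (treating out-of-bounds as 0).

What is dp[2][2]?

r\c   0   1   2   3   4   5   6
  0   1   1   1   1   1   1   0
  1   1   2   3   0   1   2   2
  2   1   3   6   6   7   9  11
  3   1   4  10   0   7  16  27

6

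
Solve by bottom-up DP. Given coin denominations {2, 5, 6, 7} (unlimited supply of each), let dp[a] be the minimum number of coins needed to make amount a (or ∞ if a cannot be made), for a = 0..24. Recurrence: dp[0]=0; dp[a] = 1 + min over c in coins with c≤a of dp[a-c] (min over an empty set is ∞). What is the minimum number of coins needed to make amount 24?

4

 a  0  1  2  3  4  5  6  7  8  9 10 11 12 13 14 15 16 17 18 19 20 21 22 23 24
dp  0  -  1  -  2  1  1  1  2  2  2  2  2  2  2  3  3  3  3  3  3  3  4  4  4
(- denotes ∞ / unreachable)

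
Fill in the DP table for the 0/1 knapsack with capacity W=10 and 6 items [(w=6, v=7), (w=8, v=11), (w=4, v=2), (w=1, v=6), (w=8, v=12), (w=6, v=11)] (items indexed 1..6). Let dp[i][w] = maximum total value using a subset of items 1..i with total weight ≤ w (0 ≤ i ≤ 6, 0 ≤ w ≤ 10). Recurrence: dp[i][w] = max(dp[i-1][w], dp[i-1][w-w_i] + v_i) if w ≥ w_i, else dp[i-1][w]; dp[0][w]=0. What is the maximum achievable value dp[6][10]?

18

i\w   0   1   2   3   4   5   6   7   8   9  10
  0   0   0   0   0   0   0   0   0   0   0   0
  1   0   0   0   0   0   0   7   7   7   7   7
  2   0   0   0   0   0   0   7   7  11  11  11
  3   0   0   0   0   2   2   7   7  11  11  11
  4   0   6   6   6   6   8   8  13  13  17  17
  5   0   6   6   6   6   8   8  13  13  18  18
  6   0   6   6   6   6   8  11  17  17  18  18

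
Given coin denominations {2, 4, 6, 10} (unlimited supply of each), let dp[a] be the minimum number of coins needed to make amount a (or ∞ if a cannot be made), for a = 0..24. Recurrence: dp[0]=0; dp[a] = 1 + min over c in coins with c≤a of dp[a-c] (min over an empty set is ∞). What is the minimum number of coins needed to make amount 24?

 a  0  1  2  3  4  5  6  7  8  9 10 11 12 13 14 15 16 17 18 19 20 21 22 23 24
dp  0  -  1  -  1  -  1  -  2  -  1  -  2  -  2  -  2  -  3  -  2  -  3  -  3
(- denotes ∞ / unreachable)

3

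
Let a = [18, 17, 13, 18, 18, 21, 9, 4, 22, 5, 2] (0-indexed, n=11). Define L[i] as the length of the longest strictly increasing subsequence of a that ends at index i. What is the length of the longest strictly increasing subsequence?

   i    0    1    2    3    4    5    6    7    8    9   10
a[i]   18   17   13   18   18   21    9    4   22    5    2
L[i]    1    1    1    2    2    3    1    1    4    2    1

4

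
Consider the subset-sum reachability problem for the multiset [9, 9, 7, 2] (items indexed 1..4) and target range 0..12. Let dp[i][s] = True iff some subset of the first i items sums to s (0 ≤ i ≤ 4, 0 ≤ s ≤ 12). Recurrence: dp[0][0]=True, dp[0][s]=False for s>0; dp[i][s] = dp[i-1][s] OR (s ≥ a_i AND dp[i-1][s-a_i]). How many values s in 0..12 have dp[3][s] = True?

3

i\s   0   1   2   3   4   5   6   7   8   9  10  11  12
  0   T   F   F   F   F   F   F   F   F   F   F   F   F
  1   T   F   F   F   F   F   F   F   F   T   F   F   F
  2   T   F   F   F   F   F   F   F   F   T   F   F   F
  3   T   F   F   F   F   F   F   T   F   T   F   F   F
  4   T   F   T   F   F   F   F   T   F   T   F   T   F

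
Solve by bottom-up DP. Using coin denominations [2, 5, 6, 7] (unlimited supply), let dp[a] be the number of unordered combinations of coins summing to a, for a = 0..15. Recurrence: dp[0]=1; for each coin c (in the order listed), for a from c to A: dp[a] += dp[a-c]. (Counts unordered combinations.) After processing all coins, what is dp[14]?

after  coin     0     1     2     3     4     5     6     7     8     9    10    11    12    13    14    15
          2     1     0     1     0     1     0     1     0     1     0     1     0     1     0     1     0
          5     1     0     1     0     1     1     1     1     1     1     2     1     2     1     2     2
          6     1     0     1     0     1     1     2     1     2     1     3     2     4     2     4     3
          7     1     0     1     0     1     1     2     2     2     2     3     3     5     4     6     5

6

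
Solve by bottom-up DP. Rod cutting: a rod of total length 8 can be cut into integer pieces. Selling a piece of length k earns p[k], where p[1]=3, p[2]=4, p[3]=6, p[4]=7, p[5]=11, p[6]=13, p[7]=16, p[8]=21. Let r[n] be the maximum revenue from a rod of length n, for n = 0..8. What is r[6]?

18

   n    0    1    2    3    4    5    6    7    8
r[n]    0    3    6    9   12   15   18   21   24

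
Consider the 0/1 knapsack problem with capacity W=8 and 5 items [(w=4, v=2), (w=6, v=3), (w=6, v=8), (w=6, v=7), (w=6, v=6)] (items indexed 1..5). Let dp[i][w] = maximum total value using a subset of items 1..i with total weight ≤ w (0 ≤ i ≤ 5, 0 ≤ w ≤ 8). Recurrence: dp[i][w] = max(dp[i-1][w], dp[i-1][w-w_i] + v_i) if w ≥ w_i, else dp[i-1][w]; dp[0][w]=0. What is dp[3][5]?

2

i\w   0   1   2   3   4   5   6   7   8
  0   0   0   0   0   0   0   0   0   0
  1   0   0   0   0   2   2   2   2   2
  2   0   0   0   0   2   2   3   3   3
  3   0   0   0   0   2   2   8   8   8
  4   0   0   0   0   2   2   8   8   8
  5   0   0   0   0   2   2   8   8   8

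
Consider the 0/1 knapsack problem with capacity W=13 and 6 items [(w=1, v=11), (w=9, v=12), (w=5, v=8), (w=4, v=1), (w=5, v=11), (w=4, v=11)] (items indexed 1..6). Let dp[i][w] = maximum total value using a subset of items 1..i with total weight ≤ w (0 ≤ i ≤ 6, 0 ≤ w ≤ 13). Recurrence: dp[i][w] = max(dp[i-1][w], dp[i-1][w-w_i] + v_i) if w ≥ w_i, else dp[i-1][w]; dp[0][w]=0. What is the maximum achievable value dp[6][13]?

33

i\w   0   1   2   3   4   5   6   7   8   9  10  11  12  13
  0   0   0   0   0   0   0   0   0   0   0   0   0   0   0
  1   0  11  11  11  11  11  11  11  11  11  11  11  11  11
  2   0  11  11  11  11  11  11  11  11  12  23  23  23  23
  3   0  11  11  11  11  11  19  19  19  19  23  23  23  23
  4   0  11  11  11  11  12  19  19  19  19  23  23  23  23
  5   0  11  11  11  11  12  22  22  22  22  23  30  30  30
  6   0  11  11  11  11  22  22  22  22  23  33  33  33  33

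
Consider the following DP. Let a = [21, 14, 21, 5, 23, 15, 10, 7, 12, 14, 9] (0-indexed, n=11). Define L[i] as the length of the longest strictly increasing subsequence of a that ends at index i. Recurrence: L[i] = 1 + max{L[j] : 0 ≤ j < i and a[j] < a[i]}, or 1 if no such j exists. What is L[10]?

   i    0    1    2    3    4    5    6    7    8    9   10
a[i]   21   14   21    5   23   15   10    7   12   14    9
L[i]    1    1    2    1    3    2    2    2    3    4    3

3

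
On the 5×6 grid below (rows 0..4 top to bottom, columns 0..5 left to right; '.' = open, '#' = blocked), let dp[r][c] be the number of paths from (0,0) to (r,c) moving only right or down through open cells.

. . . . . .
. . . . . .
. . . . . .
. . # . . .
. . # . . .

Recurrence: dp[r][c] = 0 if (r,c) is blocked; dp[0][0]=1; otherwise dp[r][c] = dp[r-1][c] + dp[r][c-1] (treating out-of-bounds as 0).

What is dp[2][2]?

r\c   0   1   2   3   4   5
  0   1   1   1   1   1   1
  1   1   2   3   4   5   6
  2   1   3   6  10  15  21
  3   1   4   0  10  25  46
  4   1   5   0  10  35  81

6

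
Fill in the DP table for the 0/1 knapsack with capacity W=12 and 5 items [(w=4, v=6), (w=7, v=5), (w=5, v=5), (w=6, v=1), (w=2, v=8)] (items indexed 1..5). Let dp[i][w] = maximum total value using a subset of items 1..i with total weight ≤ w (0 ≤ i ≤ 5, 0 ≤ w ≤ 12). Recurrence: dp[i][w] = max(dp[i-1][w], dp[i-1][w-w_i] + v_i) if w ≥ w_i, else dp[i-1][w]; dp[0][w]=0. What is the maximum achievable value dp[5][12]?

19

i\w   0   1   2   3   4   5   6   7   8   9  10  11  12
  0   0   0   0   0   0   0   0   0   0   0   0   0   0
  1   0   0   0   0   6   6   6   6   6   6   6   6   6
  2   0   0   0   0   6   6   6   6   6   6   6  11  11
  3   0   0   0   0   6   6   6   6   6  11  11  11  11
  4   0   0   0   0   6   6   6   6   6  11  11  11  11
  5   0   0   8   8   8   8  14  14  14  14  14  19  19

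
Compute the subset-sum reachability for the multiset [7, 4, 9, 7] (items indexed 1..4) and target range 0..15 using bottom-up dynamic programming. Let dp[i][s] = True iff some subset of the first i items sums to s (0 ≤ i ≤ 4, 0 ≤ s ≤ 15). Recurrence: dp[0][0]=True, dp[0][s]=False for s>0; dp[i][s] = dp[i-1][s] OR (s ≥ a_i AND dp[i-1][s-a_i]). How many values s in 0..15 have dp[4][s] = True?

i\s   0   1   2   3   4   5   6   7   8   9  10  11  12  13  14  15
  0   T   F   F   F   F   F   F   F   F   F   F   F   F   F   F   F
  1   T   F   F   F   F   F   F   T   F   F   F   F   F   F   F   F
  2   T   F   F   F   T   F   F   T   F   F   F   T   F   F   F   F
  3   T   F   F   F   T   F   F   T   F   T   F   T   F   T   F   F
  4   T   F   F   F   T   F   F   T   F   T   F   T   F   T   T   F

7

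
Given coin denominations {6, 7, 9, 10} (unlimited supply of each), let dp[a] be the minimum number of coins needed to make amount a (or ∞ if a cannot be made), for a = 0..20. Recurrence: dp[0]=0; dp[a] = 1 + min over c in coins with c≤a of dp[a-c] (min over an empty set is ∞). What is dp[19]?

2

 a  0  1  2  3  4  5  6  7  8  9 10 11 12 13 14 15 16 17 18 19 20
dp  0  -  -  -  -  -  1  1  -  1  1  -  2  2  2  2  2  2  2  2  2
(- denotes ∞ / unreachable)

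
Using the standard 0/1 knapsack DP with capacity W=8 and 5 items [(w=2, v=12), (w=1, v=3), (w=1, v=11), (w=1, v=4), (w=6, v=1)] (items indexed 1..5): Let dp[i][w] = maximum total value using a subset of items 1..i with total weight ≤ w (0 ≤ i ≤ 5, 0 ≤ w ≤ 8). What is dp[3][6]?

i\w   0   1   2   3   4   5   6   7   8
  0   0   0   0   0   0   0   0   0   0
  1   0   0  12  12  12  12  12  12  12
  2   0   3  12  15  15  15  15  15  15
  3   0  11  14  23  26  26  26  26  26
  4   0  11  15  23  27  30  30  30  30
  5   0  11  15  23  27  30  30  30  30

26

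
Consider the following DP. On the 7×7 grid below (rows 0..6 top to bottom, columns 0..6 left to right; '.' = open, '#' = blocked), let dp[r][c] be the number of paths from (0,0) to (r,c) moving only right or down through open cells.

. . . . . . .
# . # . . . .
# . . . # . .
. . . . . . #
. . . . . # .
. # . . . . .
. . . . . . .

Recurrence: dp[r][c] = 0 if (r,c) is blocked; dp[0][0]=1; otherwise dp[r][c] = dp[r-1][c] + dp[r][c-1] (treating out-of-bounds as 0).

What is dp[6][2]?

r\c   0   1   2   3   4   5   6
  0   1   1   1   1   1   1   1
  1   0   1   0   1   2   3   4
  2   0   1   1   2   0   3   7
  3   0   1   2   4   4   7   0
  4   0   1   3   7  11   0   0
  5   0   0   3  10  21  21  21
  6   0   0   3  13  34  55  76

3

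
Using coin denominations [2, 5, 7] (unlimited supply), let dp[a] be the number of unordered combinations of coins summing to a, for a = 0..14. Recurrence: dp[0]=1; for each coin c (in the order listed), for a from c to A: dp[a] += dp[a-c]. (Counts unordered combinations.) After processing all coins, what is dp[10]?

after  coin     0     1     2     3     4     5     6     7     8     9    10    11    12    13    14
          2     1     0     1     0     1     0     1     0     1     0     1     0     1     0     1
          5     1     0     1     0     1     1     1     1     1     1     2     1     2     1     2
          7     1     0     1     0     1     1     1     2     1     2     2     2     3     2     4

2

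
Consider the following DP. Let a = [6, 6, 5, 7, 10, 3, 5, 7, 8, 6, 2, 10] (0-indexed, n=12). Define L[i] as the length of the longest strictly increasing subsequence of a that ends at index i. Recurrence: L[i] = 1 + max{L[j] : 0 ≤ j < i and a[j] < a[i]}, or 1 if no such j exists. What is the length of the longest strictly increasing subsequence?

5

   i    0    1    2    3    4    5    6    7    8    9   10   11
a[i]    6    6    5    7   10    3    5    7    8    6    2   10
L[i]    1    1    1    2    3    1    2    3    4    3    1    5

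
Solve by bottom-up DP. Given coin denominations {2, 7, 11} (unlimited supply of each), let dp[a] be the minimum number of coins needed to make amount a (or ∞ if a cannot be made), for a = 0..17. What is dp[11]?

1

 a  0  1  2  3  4  5  6  7  8  9 10 11 12 13 14 15 16 17
dp  0  -  1  -  2  -  3  1  4  2  5  1  6  2  2  3  3  4
(- denotes ∞ / unreachable)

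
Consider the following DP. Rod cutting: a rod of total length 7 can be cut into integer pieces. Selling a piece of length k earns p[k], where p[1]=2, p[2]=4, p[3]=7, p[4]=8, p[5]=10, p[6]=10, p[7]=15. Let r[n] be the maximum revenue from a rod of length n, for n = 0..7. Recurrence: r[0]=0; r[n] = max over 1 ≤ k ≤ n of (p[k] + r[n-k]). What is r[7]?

   n    0    1    2    3    4    5    6    7
r[n]    0    2    4    7    9   11   14   16

16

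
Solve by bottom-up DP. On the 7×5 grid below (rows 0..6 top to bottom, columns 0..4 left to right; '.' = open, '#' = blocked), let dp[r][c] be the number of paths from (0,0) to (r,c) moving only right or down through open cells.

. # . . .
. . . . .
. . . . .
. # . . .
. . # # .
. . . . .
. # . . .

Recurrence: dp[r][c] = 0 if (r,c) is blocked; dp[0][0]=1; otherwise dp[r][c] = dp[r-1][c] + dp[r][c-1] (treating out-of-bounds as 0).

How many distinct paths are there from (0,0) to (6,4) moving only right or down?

18

r\c   0   1   2   3   4
  0   1   0   0   0   0
  1   1   1   1   1   1
  2   1   2   3   4   5
  3   1   0   3   7  12
  4   1   1   0   0  12
  5   1   2   2   2  14
  6   1   0   2   4  18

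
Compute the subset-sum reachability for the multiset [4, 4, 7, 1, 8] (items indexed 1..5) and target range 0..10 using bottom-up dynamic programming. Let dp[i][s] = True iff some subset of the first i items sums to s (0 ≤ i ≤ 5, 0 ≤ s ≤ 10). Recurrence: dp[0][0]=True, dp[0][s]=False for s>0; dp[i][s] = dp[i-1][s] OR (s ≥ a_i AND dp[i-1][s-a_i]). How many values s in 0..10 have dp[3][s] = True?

i\s   0   1   2   3   4   5   6   7   8   9  10
  0   T   F   F   F   F   F   F   F   F   F   F
  1   T   F   F   F   T   F   F   F   F   F   F
  2   T   F   F   F   T   F   F   F   T   F   F
  3   T   F   F   F   T   F   F   T   T   F   F
  4   T   T   F   F   T   T   F   T   T   T   F
  5   T   T   F   F   T   T   F   T   T   T   F

4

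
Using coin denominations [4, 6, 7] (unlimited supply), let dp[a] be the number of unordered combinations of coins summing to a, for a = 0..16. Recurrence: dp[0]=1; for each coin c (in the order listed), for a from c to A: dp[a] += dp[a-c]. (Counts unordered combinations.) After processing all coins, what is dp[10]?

after  coin     0     1     2     3     4     5     6     7     8     9    10    11    12    13    14    15    16
          4     1     0     0     0     1     0     0     0     1     0     0     0     1     0     0     0     1
          6     1     0     0     0     1     0     1     0     1     0     1     0     2     0     1     0     2
          7     1     0     0     0     1     0     1     1     1     0     1     1     2     1     2     1     2

1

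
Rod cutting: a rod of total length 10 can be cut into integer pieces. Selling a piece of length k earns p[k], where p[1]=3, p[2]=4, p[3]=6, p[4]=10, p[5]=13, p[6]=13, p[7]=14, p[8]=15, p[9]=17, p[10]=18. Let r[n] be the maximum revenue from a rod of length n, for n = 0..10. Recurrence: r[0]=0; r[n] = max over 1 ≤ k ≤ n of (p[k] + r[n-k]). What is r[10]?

   n    0    1    2    3    4    5    6    7    8    9   10
r[n]    0    3    6    9   12   15   18   21   24   27   30

30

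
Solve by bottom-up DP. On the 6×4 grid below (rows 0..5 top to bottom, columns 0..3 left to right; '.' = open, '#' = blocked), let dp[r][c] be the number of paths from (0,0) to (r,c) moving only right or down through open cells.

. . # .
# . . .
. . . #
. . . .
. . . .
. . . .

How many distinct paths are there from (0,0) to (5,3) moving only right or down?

r\c   0   1   2   3
  0   1   1   0   0
  1   0   1   1   1
  2   0   1   2   0
  3   0   1   3   3
  4   0   1   4   7
  5   0   1   5  12

12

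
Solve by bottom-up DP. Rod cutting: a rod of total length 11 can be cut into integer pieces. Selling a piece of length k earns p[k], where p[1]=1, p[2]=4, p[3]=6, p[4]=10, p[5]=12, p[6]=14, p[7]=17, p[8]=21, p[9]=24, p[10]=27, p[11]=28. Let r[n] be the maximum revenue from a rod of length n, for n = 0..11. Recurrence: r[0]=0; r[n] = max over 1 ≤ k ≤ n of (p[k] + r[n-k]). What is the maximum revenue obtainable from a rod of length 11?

28

   n    0    1    2    3    4    5    6    7    8    9   10   11
r[n]    0    1    4    6   10   12   14   17   21   24   27   28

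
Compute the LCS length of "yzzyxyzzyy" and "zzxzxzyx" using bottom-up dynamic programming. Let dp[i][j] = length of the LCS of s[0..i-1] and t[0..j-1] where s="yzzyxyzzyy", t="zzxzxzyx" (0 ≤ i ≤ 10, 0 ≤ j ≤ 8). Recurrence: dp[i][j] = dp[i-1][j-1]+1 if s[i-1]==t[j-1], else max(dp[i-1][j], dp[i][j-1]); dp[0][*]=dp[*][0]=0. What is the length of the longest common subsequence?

6

   ''  z  z  x  z  x  z  y  x
''  0  0  0  0  0  0  0  0  0
 y  0  0  0  0  0  0  0  1  1
 z  0  1  1  1  1  1  1  1  1
 z  0  1  2  2  2  2  2  2  2
 y  0  1  2  2  2  2  2  3  3
 x  0  1  2  3  3  3  3  3  4
 y  0  1  2  3  3  3  3  4  4
 z  0  1  2  3  4  4  4  4  4
 z  0  1  2  3  4  4  5  5  5
 y  0  1  2  3  4  4  5  6  6
 y  0  1  2  3  4  4  5  6  6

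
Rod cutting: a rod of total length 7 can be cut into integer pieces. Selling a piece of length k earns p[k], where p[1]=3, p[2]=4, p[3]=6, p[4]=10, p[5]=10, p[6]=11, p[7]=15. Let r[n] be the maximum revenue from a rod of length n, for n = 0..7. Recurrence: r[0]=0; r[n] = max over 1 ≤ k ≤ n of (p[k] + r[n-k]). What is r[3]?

   n    0    1    2    3    4    5    6    7
r[n]    0    3    6    9   12   15   18   21

9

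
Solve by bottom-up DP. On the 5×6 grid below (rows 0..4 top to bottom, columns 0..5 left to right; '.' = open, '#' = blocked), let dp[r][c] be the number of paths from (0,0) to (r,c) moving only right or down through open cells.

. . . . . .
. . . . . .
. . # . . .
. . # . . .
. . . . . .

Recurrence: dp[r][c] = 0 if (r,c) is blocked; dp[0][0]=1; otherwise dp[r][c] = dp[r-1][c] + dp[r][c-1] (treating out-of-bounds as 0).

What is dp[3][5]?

r\c   0   1   2   3   4   5
  0   1   1   1   1   1   1
  1   1   2   3   4   5   6
  2   1   3   0   4   9  15
  3   1   4   0   4  13  28
  4   1   5   5   9  22  50

28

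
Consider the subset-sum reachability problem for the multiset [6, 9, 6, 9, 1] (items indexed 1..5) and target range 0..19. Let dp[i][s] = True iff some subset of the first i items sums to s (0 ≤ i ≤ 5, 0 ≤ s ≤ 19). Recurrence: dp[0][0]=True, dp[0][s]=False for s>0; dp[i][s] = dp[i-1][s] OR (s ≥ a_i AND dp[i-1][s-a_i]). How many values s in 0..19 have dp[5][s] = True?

12

i\s   0   1   2   3   4   5   6   7   8   9  10  11  12  13  14  15  16  17  18  19
  0   T   F   F   F   F   F   F   F   F   F   F   F   F   F   F   F   F   F   F   F
  1   T   F   F   F   F   F   T   F   F   F   F   F   F   F   F   F   F   F   F   F
  2   T   F   F   F   F   F   T   F   F   T   F   F   F   F   F   T   F   F   F   F
  3   T   F   F   F   F   F   T   F   F   T   F   F   T   F   F   T   F   F   F   F
  4   T   F   F   F   F   F   T   F   F   T   F   F   T   F   F   T   F   F   T   F
  5   T   T   F   F   F   F   T   T   F   T   T   F   T   T   F   T   T   F   T   T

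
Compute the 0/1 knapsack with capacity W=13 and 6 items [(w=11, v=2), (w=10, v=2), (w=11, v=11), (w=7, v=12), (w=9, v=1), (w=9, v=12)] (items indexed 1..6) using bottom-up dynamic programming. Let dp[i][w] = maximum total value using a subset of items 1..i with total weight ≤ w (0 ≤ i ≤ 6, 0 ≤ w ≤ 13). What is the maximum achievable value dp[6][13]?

12

i\w   0   1   2   3   4   5   6   7   8   9  10  11  12  13
  0   0   0   0   0   0   0   0   0   0   0   0   0   0   0
  1   0   0   0   0   0   0   0   0   0   0   0   2   2   2
  2   0   0   0   0   0   0   0   0   0   0   2   2   2   2
  3   0   0   0   0   0   0   0   0   0   0   2  11  11  11
  4   0   0   0   0   0   0   0  12  12  12  12  12  12  12
  5   0   0   0   0   0   0   0  12  12  12  12  12  12  12
  6   0   0   0   0   0   0   0  12  12  12  12  12  12  12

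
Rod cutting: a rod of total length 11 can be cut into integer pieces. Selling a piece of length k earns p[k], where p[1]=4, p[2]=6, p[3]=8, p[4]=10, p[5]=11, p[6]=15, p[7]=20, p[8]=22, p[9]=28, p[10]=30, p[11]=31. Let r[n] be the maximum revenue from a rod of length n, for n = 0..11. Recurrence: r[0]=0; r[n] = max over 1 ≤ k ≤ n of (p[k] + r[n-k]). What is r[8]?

32

   n    0    1    2    3    4    5    6    7    8    9   10   11
r[n]    0    4    8   12   16   20   24   28   32   36   40   44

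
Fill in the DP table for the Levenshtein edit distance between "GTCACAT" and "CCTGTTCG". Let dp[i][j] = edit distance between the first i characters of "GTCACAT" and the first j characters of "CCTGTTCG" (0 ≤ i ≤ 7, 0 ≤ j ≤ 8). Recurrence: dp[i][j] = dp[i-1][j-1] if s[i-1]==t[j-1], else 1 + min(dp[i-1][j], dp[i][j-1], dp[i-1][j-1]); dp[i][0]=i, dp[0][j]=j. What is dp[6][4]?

5

   ''  C  C  T  G  T  T  C  G
''  0  1  2  3  4  5  6  7  8
 G  1  1  2  3  3  4  5  6  7
 T  2  2  2  2  3  3  4  5  6
 C  3  2  2  3  3  4  4  4  5
 A  4  3  3  3  4  4  5  5  5
 C  5  4  3  4  4  5  5  5  6
 A  6  5  4  4  5  5  6  6  6
 T  7  6  5  4  5  5  5  6  7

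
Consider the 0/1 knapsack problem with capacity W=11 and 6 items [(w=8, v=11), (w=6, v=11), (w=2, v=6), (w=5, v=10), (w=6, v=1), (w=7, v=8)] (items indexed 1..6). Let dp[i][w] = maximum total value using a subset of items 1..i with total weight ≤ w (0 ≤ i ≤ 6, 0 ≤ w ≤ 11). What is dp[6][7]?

i\w   0   1   2   3   4   5   6   7   8   9  10  11
  0   0   0   0   0   0   0   0   0   0   0   0   0
  1   0   0   0   0   0   0   0   0  11  11  11  11
  2   0   0   0   0   0   0  11  11  11  11  11  11
  3   0   0   6   6   6   6  11  11  17  17  17  17
  4   0   0   6   6   6  10  11  16  17  17  17  21
  5   0   0   6   6   6  10  11  16  17  17  17  21
  6   0   0   6   6   6  10  11  16  17  17  17  21

16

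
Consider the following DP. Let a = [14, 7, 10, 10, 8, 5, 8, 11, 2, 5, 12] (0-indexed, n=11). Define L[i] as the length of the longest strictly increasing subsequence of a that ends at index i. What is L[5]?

   i    0    1    2    3    4    5    6    7    8    9   10
a[i]   14    7   10   10    8    5    8   11    2    5   12
L[i]    1    1    2    2    2    1    2    3    1    2    4

1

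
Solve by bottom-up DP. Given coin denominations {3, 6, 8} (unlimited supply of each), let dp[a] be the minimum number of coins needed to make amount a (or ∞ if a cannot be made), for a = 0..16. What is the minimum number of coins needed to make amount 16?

2

 a  0  1  2  3  4  5  6  7  8  9 10 11 12 13 14 15 16
dp  0  -  -  1  -  -  1  -  1  2  -  2  2  -  2  3  2
(- denotes ∞ / unreachable)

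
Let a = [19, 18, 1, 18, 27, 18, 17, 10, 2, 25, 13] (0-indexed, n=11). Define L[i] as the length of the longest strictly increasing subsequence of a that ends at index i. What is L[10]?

   i    0    1    2    3    4    5    6    7    8    9   10
a[i]   19   18    1   18   27   18   17   10    2   25   13
L[i]    1    1    1    2    3    2    2    2    2    3    3

3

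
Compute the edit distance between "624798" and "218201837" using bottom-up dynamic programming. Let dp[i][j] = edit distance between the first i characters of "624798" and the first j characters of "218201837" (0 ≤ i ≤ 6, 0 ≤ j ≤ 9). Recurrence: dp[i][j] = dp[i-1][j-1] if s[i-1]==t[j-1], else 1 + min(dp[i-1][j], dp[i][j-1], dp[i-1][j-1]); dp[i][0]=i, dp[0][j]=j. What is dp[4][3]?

3

   ''  2  1  8  2  0  1  8  3  7
''  0  1  2  3  4  5  6  7  8  9
 6  1  1  2  3  4  5  6  7  8  9
 2  2  1  2  3  3  4  5  6  7  8
 4  3  2  2  3  4  4  5  6  7  8
 7  4  3  3  3  4  5  5  6  7  7
 9  5  4  4  4  4  5  6  6  7  8
 8  6  5  5  4  5  5  6  6  7  8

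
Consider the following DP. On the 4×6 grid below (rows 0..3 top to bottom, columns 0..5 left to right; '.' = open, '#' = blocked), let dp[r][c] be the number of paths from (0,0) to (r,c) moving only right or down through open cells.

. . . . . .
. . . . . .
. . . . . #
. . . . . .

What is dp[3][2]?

10

r\c   0   1   2   3   4   5
  0   1   1   1   1   1   1
  1   1   2   3   4   5   6
  2   1   3   6  10  15   0
  3   1   4  10  20  35  35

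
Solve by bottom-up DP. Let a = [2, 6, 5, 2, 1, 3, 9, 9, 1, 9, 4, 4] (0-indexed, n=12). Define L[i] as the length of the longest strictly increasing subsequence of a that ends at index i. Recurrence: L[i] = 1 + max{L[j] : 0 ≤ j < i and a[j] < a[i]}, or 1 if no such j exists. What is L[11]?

   i    0    1    2    3    4    5    6    7    8    9   10   11
a[i]    2    6    5    2    1    3    9    9    1    9    4    4
L[i]    1    2    2    1    1    2    3    3    1    3    3    3

3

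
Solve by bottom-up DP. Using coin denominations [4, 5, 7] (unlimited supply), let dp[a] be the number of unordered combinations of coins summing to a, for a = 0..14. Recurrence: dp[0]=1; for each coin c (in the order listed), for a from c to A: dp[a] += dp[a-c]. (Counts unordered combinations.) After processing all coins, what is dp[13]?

after  coin     0     1     2     3     4     5     6     7     8     9    10    11    12    13    14
          4     1     0     0     0     1     0     0     0     1     0     0     0     1     0     0
          5     1     0     0     0     1     1     0     0     1     1     1     0     1     1     1
          7     1     0     0     0     1     1     0     1     1     1     1     1     2     1     2

1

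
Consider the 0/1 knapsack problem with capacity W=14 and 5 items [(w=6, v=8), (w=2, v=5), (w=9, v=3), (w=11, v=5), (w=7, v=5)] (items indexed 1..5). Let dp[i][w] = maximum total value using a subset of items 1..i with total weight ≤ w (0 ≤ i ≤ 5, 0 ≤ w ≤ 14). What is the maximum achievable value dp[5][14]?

i\w   0   1   2   3   4   5   6   7   8   9  10  11  12  13  14
  0   0   0   0   0   0   0   0   0   0   0   0   0   0   0   0
  1   0   0   0   0   0   0   8   8   8   8   8   8   8   8   8
  2   0   0   5   5   5   5   8   8  13  13  13  13  13  13  13
  3   0   0   5   5   5   5   8   8  13  13  13  13  13  13  13
  4   0   0   5   5   5   5   8   8  13  13  13  13  13  13  13
  5   0   0   5   5   5   5   8   8  13  13  13  13  13  13  13

13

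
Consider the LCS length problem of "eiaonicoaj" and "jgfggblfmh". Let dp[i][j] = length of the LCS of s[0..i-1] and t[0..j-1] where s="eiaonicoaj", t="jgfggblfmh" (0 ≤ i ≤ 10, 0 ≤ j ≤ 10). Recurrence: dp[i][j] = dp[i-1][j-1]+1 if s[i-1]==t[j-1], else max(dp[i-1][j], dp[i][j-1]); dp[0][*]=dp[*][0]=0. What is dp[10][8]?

   ''  j  g  f  g  g  b  l  f  m  h
''  0  0  0  0  0  0  0  0  0  0  0
 e  0  0  0  0  0  0  0  0  0  0  0
 i  0  0  0  0  0  0  0  0  0  0  0
 a  0  0  0  0  0  0  0  0  0  0  0
 o  0  0  0  0  0  0  0  0  0  0  0
 n  0  0  0  0  0  0  0  0  0  0  0
 i  0  0  0  0  0  0  0  0  0  0  0
 c  0  0  0  0  0  0  0  0  0  0  0
 o  0  0  0  0  0  0  0  0  0  0  0
 a  0  0  0  0  0  0  0  0  0  0  0
 j  0  1  1  1  1  1  1  1  1  1  1

1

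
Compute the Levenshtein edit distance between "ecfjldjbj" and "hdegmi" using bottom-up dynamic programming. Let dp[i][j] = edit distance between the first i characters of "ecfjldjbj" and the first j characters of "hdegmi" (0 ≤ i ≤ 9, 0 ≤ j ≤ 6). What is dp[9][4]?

8

   ''  h  d  e  g  m  i
''  0  1  2  3  4  5  6
 e  1  1  2  2  3  4  5
 c  2  2  2  3  3  4  5
 f  3  3  3  3  4  4  5
 j  4  4  4  4  4  5  5
 l  5  5  5  5  5  5  6
 d  6  6  5  6  6  6  6
 j  7  7  6  6  7  7  7
 b  8  8  7  7  7  8  8
 j  9  9  8  8  8  8  9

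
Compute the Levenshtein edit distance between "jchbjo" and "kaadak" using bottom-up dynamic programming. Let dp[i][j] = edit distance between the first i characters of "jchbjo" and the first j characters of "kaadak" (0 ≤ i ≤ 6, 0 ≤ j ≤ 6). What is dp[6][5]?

6

   ''  k  a  a  d  a  k
''  0  1  2  3  4  5  6
 j  1  1  2  3  4  5  6
 c  2  2  2  3  4  5  6
 h  3  3  3  3  4  5  6
 b  4  4  4  4  4  5  6
 j  5  5  5  5  5  5  6
 o  6  6  6  6  6  6  6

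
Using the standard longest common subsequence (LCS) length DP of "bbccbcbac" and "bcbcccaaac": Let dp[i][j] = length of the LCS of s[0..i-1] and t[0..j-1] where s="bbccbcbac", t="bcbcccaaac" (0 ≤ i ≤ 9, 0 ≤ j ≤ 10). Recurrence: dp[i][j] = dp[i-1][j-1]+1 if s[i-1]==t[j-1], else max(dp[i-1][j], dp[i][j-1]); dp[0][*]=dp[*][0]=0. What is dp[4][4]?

3

   ''  b  c  b  c  c  c  a  a  a  c
''  0  0  0  0  0  0  0  0  0  0  0
 b  0  1  1  1  1  1  1  1  1  1  1
 b  0  1  1  2  2  2  2  2  2  2  2
 c  0  1  2  2  3  3  3  3  3  3  3
 c  0  1  2  2  3  4  4  4  4  4  4
 b  0  1  2  3  3  4  4  4  4  4  4
 c  0  1  2  3  4  4  5  5  5  5  5
 b  0  1  2  3  4  4  5  5  5  5  5
 a  0  1  2  3  4  4  5  6  6  6  6
 c  0  1  2  3  4  5  5  6  6  6  7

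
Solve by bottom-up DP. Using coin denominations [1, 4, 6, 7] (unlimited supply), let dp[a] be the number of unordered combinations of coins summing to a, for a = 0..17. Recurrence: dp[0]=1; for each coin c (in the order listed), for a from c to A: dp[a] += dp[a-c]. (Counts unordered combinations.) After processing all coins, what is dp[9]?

5

after  coin     0     1     2     3     4     5     6     7     8     9    10    11    12    13    14    15    16    17
          1     1     1     1     1     1     1     1     1     1     1     1     1     1     1     1     1     1     1
          4     1     1     1     1     2     2     2     2     3     3     3     3     4     4     4     4     5     5
          6     1     1     1     1     2     2     3     3     4     4     5     5     7     7     8     8    10    10
          7     1     1     1     1     2     2     3     4     5     5     6     7     9    10    12    13    15    16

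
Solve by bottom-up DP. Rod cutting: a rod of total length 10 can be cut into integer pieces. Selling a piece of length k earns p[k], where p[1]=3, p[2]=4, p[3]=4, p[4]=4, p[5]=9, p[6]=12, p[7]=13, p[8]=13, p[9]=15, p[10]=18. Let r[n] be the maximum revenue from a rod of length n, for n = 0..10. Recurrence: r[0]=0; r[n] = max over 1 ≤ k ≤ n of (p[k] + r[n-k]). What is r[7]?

   n    0    1    2    3    4    5    6    7    8    9   10
r[n]    0    3    6    9   12   15   18   21   24   27   30

21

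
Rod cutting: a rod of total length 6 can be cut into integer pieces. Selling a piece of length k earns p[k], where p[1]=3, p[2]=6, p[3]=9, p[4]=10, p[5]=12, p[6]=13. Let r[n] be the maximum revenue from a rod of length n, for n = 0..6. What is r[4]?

12

   n    0    1    2    3    4    5    6
r[n]    0    3    6    9   12   15   18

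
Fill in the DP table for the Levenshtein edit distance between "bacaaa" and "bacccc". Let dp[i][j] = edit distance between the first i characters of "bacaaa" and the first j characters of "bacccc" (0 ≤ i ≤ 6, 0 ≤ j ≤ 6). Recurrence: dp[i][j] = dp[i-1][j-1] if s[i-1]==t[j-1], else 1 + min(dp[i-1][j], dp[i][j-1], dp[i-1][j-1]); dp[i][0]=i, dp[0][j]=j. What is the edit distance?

3

   ''  b  a  c  c  c  c
''  0  1  2  3  4  5  6
 b  1  0  1  2  3  4  5
 a  2  1  0  1  2  3  4
 c  3  2  1  0  1  2  3
 a  4  3  2  1  1  2  3
 a  5  4  3  2  2  2  3
 a  6  5  4  3  3  3  3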